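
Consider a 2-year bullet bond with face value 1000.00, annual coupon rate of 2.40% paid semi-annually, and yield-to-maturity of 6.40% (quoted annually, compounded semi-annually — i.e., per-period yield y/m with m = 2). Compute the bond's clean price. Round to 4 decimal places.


Answer: Price = 926.0122

Derivation:
Coupon per period c = face * coupon_rate / m = 12.000000
Periods per year m = 2; per-period yield y/m = 0.032000
Number of cashflows N = 4
Cashflows (t years, CF_t, discount factor 1/(1+y/m)^(m*t), PV):
  t = 0.5000: CF_t = 12.000000, DF = 0.968992, PV = 11.627907
  t = 1.0000: CF_t = 12.000000, DF = 0.938946, PV = 11.267352
  t = 1.5000: CF_t = 12.000000, DF = 0.909831, PV = 10.917976
  t = 2.0000: CF_t = 1012.000000, DF = 0.881620, PV = 892.198982
Price P = sum_t PV_t = 926.012217


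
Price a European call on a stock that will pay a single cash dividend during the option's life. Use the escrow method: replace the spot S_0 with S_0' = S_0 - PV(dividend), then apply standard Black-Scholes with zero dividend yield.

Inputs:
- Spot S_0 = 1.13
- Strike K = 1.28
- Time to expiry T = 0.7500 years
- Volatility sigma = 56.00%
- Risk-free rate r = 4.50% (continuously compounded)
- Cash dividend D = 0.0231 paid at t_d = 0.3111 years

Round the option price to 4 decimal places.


Answer: Price = 0.1652

Derivation:
PV(D) = D * exp(-r * t_d) = 0.0231 * 0.98609804 = 0.02277886
S_0' = S_0 - PV(D) = 1.1300 - 0.02277886 = 1.10722114
d1 = (ln(S_0'/K) + (r + sigma^2/2)*T) / (sigma*sqrt(T)) = 0.01307970
d2 = d1 - sigma*sqrt(T) = -0.47189453
exp(-rT) = 0.96681318
N(d1) = 0.50521790; N(d2) = 0.31850104
C = S_0' * N(d1) - K * exp(-rT) * N(d2) = 1.10722114 * 0.50521790 - 1.2800 * 0.96681318 * 0.31850104 = 0.1652


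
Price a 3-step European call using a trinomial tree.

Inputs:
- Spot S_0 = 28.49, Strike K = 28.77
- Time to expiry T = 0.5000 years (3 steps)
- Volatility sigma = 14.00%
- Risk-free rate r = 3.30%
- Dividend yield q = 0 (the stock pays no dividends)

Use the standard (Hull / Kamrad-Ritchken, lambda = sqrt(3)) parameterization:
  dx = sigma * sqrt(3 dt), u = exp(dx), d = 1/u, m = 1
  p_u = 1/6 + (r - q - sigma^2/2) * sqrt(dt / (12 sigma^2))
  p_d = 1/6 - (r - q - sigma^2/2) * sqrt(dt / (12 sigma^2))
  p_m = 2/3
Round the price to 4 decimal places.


Answer: Price = V(0,0) = 1.1631

Derivation:
dt = T/N = 0.166667; dx = sigma*sqrt(3*dt) = 0.098995
u = exp(dx) = 1.104061; d = 1/u = 0.905747
p_u = 0.186196, p_m = 0.666667, p_d = 0.147137
Discount per step: exp(-r*dt) = 0.994515
Stock lattice S(k, j) with j the centered position index:
  k=0: S(0,+0) = 28.4900
  k=1: S(1,-1) = 25.8047; S(1,+0) = 28.4900; S(1,+1) = 31.4547
  k=2: S(2,-2) = 23.3726; S(2,-1) = 25.8047; S(2,+0) = 28.4900; S(2,+1) = 31.4547; S(2,+2) = 34.7279
  k=3: S(3,-3) = 21.1696; S(3,-2) = 23.3726; S(3,-1) = 25.8047; S(3,+0) = 28.4900; S(3,+1) = 31.4547; S(3,+2) = 34.7279; S(3,+3) = 38.3417
Terminal payoffs V(N, j) = max(S_T - K, 0):
  V(3,-3) = 0.000000; V(3,-2) = 0.000000; V(3,-1) = 0.000000; V(3,+0) = 0.000000; V(3,+1) = 2.684690; V(3,+2) = 5.957888; V(3,+3) = 9.571697
Backward induction: V(k, j) = exp(-r*dt) * [p_u * V(k+1, j+1) + p_m * V(k+1, j) + p_d * V(k+1, j-1)]
  V(2,-2) = exp(-r*dt) * [p_u*0.000000 + p_m*0.000000 + p_d*0.000000] = 0.000000
  V(2,-1) = exp(-r*dt) * [p_u*0.000000 + p_m*0.000000 + p_d*0.000000] = 0.000000
  V(2,+0) = exp(-r*dt) * [p_u*2.684690 + p_m*0.000000 + p_d*0.000000] = 0.497138
  V(2,+1) = exp(-r*dt) * [p_u*5.957888 + p_m*2.684690 + p_d*0.000000] = 2.883228
  V(2,+2) = exp(-r*dt) * [p_u*9.571697 + p_m*5.957888 + p_d*2.684690] = 6.115429
  V(1,-1) = exp(-r*dt) * [p_u*0.497138 + p_m*0.000000 + p_d*0.000000] = 0.092057
  V(1,+0) = exp(-r*dt) * [p_u*2.883228 + p_m*0.497138 + p_d*0.000000] = 0.863509
  V(1,+1) = exp(-r*dt) * [p_u*6.115429 + p_m*2.883228 + p_d*0.497138] = 3.116780
  V(0,+0) = exp(-r*dt) * [p_u*3.116780 + p_m*0.863509 + p_d*0.092057] = 1.163136


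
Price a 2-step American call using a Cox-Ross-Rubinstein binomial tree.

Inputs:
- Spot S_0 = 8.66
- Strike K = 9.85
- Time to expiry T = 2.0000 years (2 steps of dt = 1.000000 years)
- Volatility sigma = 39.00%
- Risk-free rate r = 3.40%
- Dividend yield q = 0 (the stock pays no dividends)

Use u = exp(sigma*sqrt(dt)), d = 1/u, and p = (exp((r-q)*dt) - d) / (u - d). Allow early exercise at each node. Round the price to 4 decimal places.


dt = T/N = 1.000000
u = exp(sigma*sqrt(dt)) = 1.476981; d = 1/u = 0.677057
p = (exp((r-q)*dt) - d) / (u - d) = 0.446952
Discount per step: exp(-r*dt) = 0.966572
Stock lattice S(k, i) with i counting down-moves:
  k=0: S(0,0) = 8.6600
  k=1: S(1,0) = 12.7907; S(1,1) = 5.8633
  k=2: S(2,0) = 18.8915; S(2,1) = 8.6600; S(2,2) = 3.9698
Terminal payoffs V(N, i) = max(S_T - K, 0):
  V(2,0) = 9.041550; V(2,1) = 0.000000; V(2,2) = 0.000000
Backward induction: V(k, i) = exp(-r*dt) * [p * V(k+1, i) + (1-p) * V(k+1, i+1)]; then take max(V_cont, immediate exercise) for American.
  V(1,0) = exp(-r*dt) * [p*9.041550 + (1-p)*0.000000] = 3.906051; exercise = 2.940654; V(1,0) = max -> 3.906051
  V(1,1) = exp(-r*dt) * [p*0.000000 + (1-p)*0.000000] = 0.000000; exercise = 0.000000; V(1,1) = max -> 0.000000
  V(0,0) = exp(-r*dt) * [p*3.906051 + (1-p)*0.000000] = 1.687458; exercise = 0.000000; V(0,0) = max -> 1.687458

Answer: Price = V(0,0) = 1.6875


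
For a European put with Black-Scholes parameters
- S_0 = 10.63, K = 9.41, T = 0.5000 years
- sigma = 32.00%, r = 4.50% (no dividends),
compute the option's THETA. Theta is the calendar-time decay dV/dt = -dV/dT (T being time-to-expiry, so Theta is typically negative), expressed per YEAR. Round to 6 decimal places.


d1 = 0.7513329461; d2 = 0.5250587761
phi(d1) = 0.3008362654; exp(-qT) = 1.0000000000; exp(-rT) = 0.9777512372
Theta = -S*exp(-qT)*phi(d1)*sigma/(2*sqrt(T)) + r*K*exp(-rT)*N(-d2) - q*S*exp(-qT)*N(-d1)
N(-d1) = 0.2262261531; N(-d2) = 0.2997711662; sqrt(T) = 0.7071067812
Term 1 = -10.6300 * 1.0000000000 * 0.3008362654 * 0.3200 / (2 * 0.7071067812) = -0.7235997926
Term 2 = 0.0450 * 9.4100 * 0.9777512372 * 0.2997711662 = 0.1241138846
Term 3 = 0 (no dividend yield, q = 0)
Theta = -0.7235997926 + (0.1241138846) + (0.0000000000) = -0.599486

Answer: Theta = -0.599486


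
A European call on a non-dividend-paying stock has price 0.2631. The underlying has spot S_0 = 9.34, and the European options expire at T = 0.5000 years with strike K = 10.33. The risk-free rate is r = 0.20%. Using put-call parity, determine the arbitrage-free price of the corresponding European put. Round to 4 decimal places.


Put-call parity: C - P = S_0 * exp(-qT) - K * exp(-rT).
S_0 * exp(-qT) = 9.3400 * 1.00000000 = 9.34000000
K * exp(-rT) = 10.3300 * 0.99900050 = 10.31967516
P = C - S*exp(-qT) + K*exp(-rT)
P = 0.2631 - 9.34000000 + 10.31967516 = 1.2428

Answer: Put price = 1.2428


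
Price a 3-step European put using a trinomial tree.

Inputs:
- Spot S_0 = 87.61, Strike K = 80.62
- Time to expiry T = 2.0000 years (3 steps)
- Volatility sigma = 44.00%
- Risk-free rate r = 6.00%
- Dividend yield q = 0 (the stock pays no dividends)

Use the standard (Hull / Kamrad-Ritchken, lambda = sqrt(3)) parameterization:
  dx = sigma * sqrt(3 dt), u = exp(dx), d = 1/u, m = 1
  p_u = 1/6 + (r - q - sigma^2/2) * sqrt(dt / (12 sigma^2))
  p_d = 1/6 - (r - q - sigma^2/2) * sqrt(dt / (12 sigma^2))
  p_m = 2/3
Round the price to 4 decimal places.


Answer: Price = V(0,0) = 11.6589

Derivation:
dt = T/N = 0.666667; dx = sigma*sqrt(3*dt) = 0.622254
u = exp(dx) = 1.863123; d = 1/u = 0.536733
p_u = 0.146953, p_m = 0.666667, p_d = 0.186380
Discount per step: exp(-r*dt) = 0.960789
Stock lattice S(k, j) with j the centered position index:
  k=0: S(0,+0) = 87.6100
  k=1: S(1,-1) = 47.0232; S(1,+0) = 87.6100; S(1,+1) = 163.2282
  k=2: S(2,-2) = 25.2389; S(2,-1) = 47.0232; S(2,+0) = 87.6100; S(2,+1) = 163.2282; S(2,+2) = 304.1141
  k=3: S(3,-3) = 13.5466; S(3,-2) = 25.2389; S(3,-1) = 47.0232; S(3,+0) = 87.6100; S(3,+1) = 163.2282; S(3,+2) = 304.1141; S(3,+3) = 566.6020
Terminal payoffs V(N, j) = max(K - S_T, 0):
  V(3,-3) = 67.073432; V(3,-2) = 55.381081; V(3,-1) = 33.596796; V(3,+0) = 0.000000; V(3,+1) = 0.000000; V(3,+2) = 0.000000; V(3,+3) = 0.000000
Backward induction: V(k, j) = exp(-r*dt) * [p_u * V(k+1, j+1) + p_m * V(k+1, j) + p_d * V(k+1, j-1)]
  V(2,-2) = exp(-r*dt) * [p_u*33.596796 + p_m*55.381081 + p_d*67.073432] = 52.227578
  V(2,-1) = exp(-r*dt) * [p_u*0.000000 + p_m*33.596796 + p_d*55.381081] = 31.436826
  V(2,+0) = exp(-r*dt) * [p_u*0.000000 + p_m*0.000000 + p_d*33.596796] = 6.016242
  V(2,+1) = exp(-r*dt) * [p_u*0.000000 + p_m*0.000000 + p_d*0.000000] = 0.000000
  V(2,+2) = exp(-r*dt) * [p_u*0.000000 + p_m*0.000000 + p_d*0.000000] = 0.000000
  V(1,-1) = exp(-r*dt) * [p_u*6.016242 + p_m*31.436826 + p_d*52.227578] = 30.338045
  V(1,+0) = exp(-r*dt) * [p_u*0.000000 + p_m*6.016242 + p_d*31.436826] = 9.483013
  V(1,+1) = exp(-r*dt) * [p_u*0.000000 + p_m*0.000000 + p_d*6.016242] = 1.077340
  V(0,+0) = exp(-r*dt) * [p_u*1.077340 + p_m*9.483013 + p_d*30.338045] = 11.658921


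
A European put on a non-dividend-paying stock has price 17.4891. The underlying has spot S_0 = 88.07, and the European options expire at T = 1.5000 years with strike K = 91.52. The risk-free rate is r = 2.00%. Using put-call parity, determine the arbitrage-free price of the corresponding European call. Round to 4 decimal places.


Put-call parity: C - P = S_0 * exp(-qT) - K * exp(-rT).
S_0 * exp(-qT) = 88.0700 * 1.00000000 = 88.07000000
K * exp(-rT) = 91.5200 * 0.97044553 = 88.81517523
C = P + S*exp(-qT) - K*exp(-rT)
C = 17.4891 + 88.07000000 - 88.81517523 = 16.7439

Answer: Call price = 16.7439


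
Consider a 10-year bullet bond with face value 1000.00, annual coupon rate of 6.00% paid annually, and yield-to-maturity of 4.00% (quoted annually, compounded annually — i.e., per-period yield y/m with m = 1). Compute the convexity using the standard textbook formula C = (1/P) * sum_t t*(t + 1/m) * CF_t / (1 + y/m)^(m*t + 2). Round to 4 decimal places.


Answer: Convexity = 74.6664

Derivation:
Coupon per period c = face * coupon_rate / m = 60.000000
Periods per year m = 1; per-period yield y/m = 0.040000
Number of cashflows N = 10
Cashflows (t years, CF_t, discount factor 1/(1+y/m)^(m*t), PV):
  t = 1.0000: CF_t = 60.000000, DF = 0.961538, PV = 57.692308
  t = 2.0000: CF_t = 60.000000, DF = 0.924556, PV = 55.473373
  t = 3.0000: CF_t = 60.000000, DF = 0.888996, PV = 53.339782
  t = 4.0000: CF_t = 60.000000, DF = 0.854804, PV = 51.288251
  t = 5.0000: CF_t = 60.000000, DF = 0.821927, PV = 49.315626
  t = 6.0000: CF_t = 60.000000, DF = 0.790315, PV = 47.418872
  t = 7.0000: CF_t = 60.000000, DF = 0.759918, PV = 45.595069
  t = 8.0000: CF_t = 60.000000, DF = 0.730690, PV = 43.841412
  t = 9.0000: CF_t = 60.000000, DF = 0.702587, PV = 42.155204
  t = 10.0000: CF_t = 1060.000000, DF = 0.675564, PV = 716.098019
Price P = sum_t PV_t = 1162.217916
Convexity numerator sum_t t*(t + 1/m) * CF_t / (1+y/m)^(m*t + 2):
  t = 1.0000: term = 106.679563
  t = 2.0000: term = 307.729509
  t = 3.0000: term = 591.787517
  t = 4.0000: term = 948.377431
  t = 5.0000: term = 1367.852064
  t = 6.0000: term = 1841.339317
  t = 7.0000: term = 2360.691432
  t = 8.0000: term = 2918.437209
  t = 9.0000: term = 3507.737030
  t = 10.0000: term = 72828.015981
Convexity = (1/P) * sum = 86778.647052 / 1162.217916 = 74.666417


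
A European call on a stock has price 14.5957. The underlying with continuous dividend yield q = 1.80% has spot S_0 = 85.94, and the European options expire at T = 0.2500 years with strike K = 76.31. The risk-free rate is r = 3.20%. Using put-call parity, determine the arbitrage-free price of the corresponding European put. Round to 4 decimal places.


Put-call parity: C - P = S_0 * exp(-qT) - K * exp(-rT).
S_0 * exp(-qT) = 85.9400 * 0.99551011 = 85.55413884
K * exp(-rT) = 76.3100 * 0.99203191 = 75.70195542
P = C - S*exp(-qT) + K*exp(-rT)
P = 14.5957 - 85.55413884 + 75.70195542 = 4.7435

Answer: Put price = 4.7435


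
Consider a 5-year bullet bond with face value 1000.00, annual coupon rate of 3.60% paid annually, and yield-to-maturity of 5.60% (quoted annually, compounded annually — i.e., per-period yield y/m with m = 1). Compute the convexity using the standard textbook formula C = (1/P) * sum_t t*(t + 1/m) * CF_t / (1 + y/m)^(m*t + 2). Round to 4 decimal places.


Answer: Convexity = 24.3842

Derivation:
Coupon per period c = face * coupon_rate / m = 36.000000
Periods per year m = 1; per-period yield y/m = 0.056000
Number of cashflows N = 5
Cashflows (t years, CF_t, discount factor 1/(1+y/m)^(m*t), PV):
  t = 1.0000: CF_t = 36.000000, DF = 0.946970, PV = 34.090909
  t = 2.0000: CF_t = 36.000000, DF = 0.896752, PV = 32.283058
  t = 3.0000: CF_t = 36.000000, DF = 0.849197, PV = 30.571078
  t = 4.0000: CF_t = 36.000000, DF = 0.804163, PV = 28.949884
  t = 5.0000: CF_t = 1036.000000, DF = 0.761518, PV = 788.933076
Price P = sum_t PV_t = 914.828005
Convexity numerator sum_t t*(t + 1/m) * CF_t / (1+y/m)^(m*t + 2):
  t = 1.0000: term = 61.142155
  t = 2.0000: term = 173.699304
  t = 3.0000: term = 328.975955
  t = 4.0000: term = 519.217100
  t = 5.0000: term = 21224.310120
Convexity = (1/P) * sum = 22307.344634 / 914.828005 = 24.384195


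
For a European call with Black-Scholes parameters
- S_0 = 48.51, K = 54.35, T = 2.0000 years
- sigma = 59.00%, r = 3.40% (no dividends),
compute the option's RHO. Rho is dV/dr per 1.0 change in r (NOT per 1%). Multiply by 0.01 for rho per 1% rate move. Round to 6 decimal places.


Answer: Rho = 32.343680

Derivation:
d1 = 0.3624525676; d2 = -0.4719334342
phi(d1) = 0.3735794927; exp(-qT) = 1.0000000000; exp(-rT) = 0.9342604736
N(d2) = 0.3184871513
Rho = K*T*exp(-rT)*N(d2) = 54.3500 * 2.0000 * 0.9342604736 * 0.3184871513 = 32.343680


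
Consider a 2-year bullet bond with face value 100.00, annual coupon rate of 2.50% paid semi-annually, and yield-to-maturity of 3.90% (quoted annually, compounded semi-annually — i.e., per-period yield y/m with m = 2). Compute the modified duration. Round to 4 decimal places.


Coupon per period c = face * coupon_rate / m = 1.250000
Periods per year m = 2; per-period yield y/m = 0.019500
Number of cashflows N = 4
Cashflows (t years, CF_t, discount factor 1/(1+y/m)^(m*t), PV):
  t = 0.5000: CF_t = 1.250000, DF = 0.980873, PV = 1.226091
  t = 1.0000: CF_t = 1.250000, DF = 0.962112, PV = 1.202640
  t = 1.5000: CF_t = 1.250000, DF = 0.943709, PV = 1.179637
  t = 2.0000: CF_t = 101.250000, DF = 0.925659, PV = 93.722985
Price P = sum_t PV_t = 97.331353
First compute Macaulay numerator sum_t t * PV_t:
  t * PV_t at t = 0.5000: 0.613046
  t * PV_t at t = 1.0000: 1.202640
  t * PV_t at t = 1.5000: 1.769455
  t * PV_t at t = 2.0000: 187.445970
Macaulay duration D = 191.031110 / 97.331353 = 1.962688
Modified duration = D / (1 + y/m) = 1.962688 / (1 + 0.019500) = 1.925148

Answer: Modified duration = 1.9251


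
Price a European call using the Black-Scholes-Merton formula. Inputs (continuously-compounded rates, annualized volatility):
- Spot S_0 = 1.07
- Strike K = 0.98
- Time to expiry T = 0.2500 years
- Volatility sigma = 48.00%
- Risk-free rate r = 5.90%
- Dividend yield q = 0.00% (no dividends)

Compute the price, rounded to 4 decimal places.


Answer: Price = 0.1581

Derivation:
d1 = (ln(S/K) + (r - q + 0.5*sigma^2) * T) / (sigma * sqrt(T)) = 0.54754732
d2 = d1 - sigma * sqrt(T) = 0.30754732
exp(-rT) = 0.98535825; exp(-qT) = 1.00000000
C = S_0 * exp(-qT) * N(d1) - K * exp(-rT) * N(d2)
N(d1) = 0.70799861; N(d2) = 0.62078659
C = 1.0700 * 1.00000000 * 0.70799861 - 0.9800 * 0.98535825 * 0.62078659 = 0.1581


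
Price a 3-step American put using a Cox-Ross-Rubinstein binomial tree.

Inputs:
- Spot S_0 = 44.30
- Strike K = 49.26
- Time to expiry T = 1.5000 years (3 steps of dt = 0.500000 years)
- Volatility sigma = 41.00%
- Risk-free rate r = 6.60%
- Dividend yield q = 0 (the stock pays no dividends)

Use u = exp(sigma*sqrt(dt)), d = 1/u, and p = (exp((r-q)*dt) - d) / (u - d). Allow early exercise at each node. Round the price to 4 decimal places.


dt = T/N = 0.500000
u = exp(sigma*sqrt(dt)) = 1.336312; d = 1/u = 0.748328
p = (exp((r-q)*dt) - d) / (u - d) = 0.485085
Discount per step: exp(-r*dt) = 0.967539
Stock lattice S(k, i) with i counting down-moves:
  k=0: S(0,0) = 44.3000
  k=1: S(1,0) = 59.1986; S(1,1) = 33.1509
  k=2: S(2,0) = 79.1079; S(2,1) = 44.3000; S(2,2) = 24.8078
  k=3: S(3,0) = 105.7128; S(3,1) = 59.1986; S(3,2) = 33.1509; S(3,3) = 18.5644
Terminal payoffs V(N, i) = max(K - S_T, 0):
  V(3,0) = 0.000000; V(3,1) = 0.000000; V(3,2) = 16.109066; V(3,3) = 30.695645
Backward induction: V(k, i) = exp(-r*dt) * [p * V(k+1, i) + (1-p) * V(k+1, i+1)]; then take max(V_cont, immediate exercise) for American.
  V(2,0) = exp(-r*dt) * [p*0.000000 + (1-p)*0.000000] = 0.000000; exercise = 0.000000; V(2,0) = max -> 0.000000
  V(2,1) = exp(-r*dt) * [p*0.000000 + (1-p)*16.109066] = 8.025535; exercise = 4.960000; V(2,1) = max -> 8.025535
  V(2,2) = exp(-r*dt) * [p*16.109066 + (1-p)*30.695645] = 22.853174; exercise = 24.452225; V(2,2) = max -> 24.452225
  V(1,0) = exp(-r*dt) * [p*0.000000 + (1-p)*8.025535] = 3.998320; exercise = 0.000000; V(1,0) = max -> 3.998320
  V(1,1) = exp(-r*dt) * [p*8.025535 + (1-p)*24.452225] = 15.948789; exercise = 16.109066; V(1,1) = max -> 16.109066
  V(0,0) = exp(-r*dt) * [p*3.998320 + (1-p)*16.109066] = 9.902101; exercise = 4.960000; V(0,0) = max -> 9.902101

Answer: Price = V(0,0) = 9.9021


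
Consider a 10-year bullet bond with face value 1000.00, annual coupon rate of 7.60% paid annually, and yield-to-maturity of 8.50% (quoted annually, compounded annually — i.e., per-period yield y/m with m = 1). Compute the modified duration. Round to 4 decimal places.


Coupon per period c = face * coupon_rate / m = 76.000000
Periods per year m = 1; per-period yield y/m = 0.085000
Number of cashflows N = 10
Cashflows (t years, CF_t, discount factor 1/(1+y/m)^(m*t), PV):
  t = 1.0000: CF_t = 76.000000, DF = 0.921659, PV = 70.046083
  t = 2.0000: CF_t = 76.000000, DF = 0.849455, PV = 64.558602
  t = 3.0000: CF_t = 76.000000, DF = 0.782908, PV = 59.501015
  t = 4.0000: CF_t = 76.000000, DF = 0.721574, PV = 54.839646
  t = 5.0000: CF_t = 76.000000, DF = 0.665045, PV = 50.543452
  t = 6.0000: CF_t = 76.000000, DF = 0.612945, PV = 46.583827
  t = 7.0000: CF_t = 76.000000, DF = 0.564926, PV = 42.934403
  t = 8.0000: CF_t = 76.000000, DF = 0.520669, PV = 39.570878
  t = 9.0000: CF_t = 76.000000, DF = 0.479880, PV = 36.470855
  t = 10.0000: CF_t = 1076.000000, DF = 0.442285, PV = 475.899107
Price P = sum_t PV_t = 940.947867
First compute Macaulay numerator sum_t t * PV_t:
  t * PV_t at t = 1.0000: 70.046083
  t * PV_t at t = 2.0000: 129.117204
  t * PV_t at t = 3.0000: 178.503046
  t * PV_t at t = 4.0000: 219.358582
  t * PV_t at t = 5.0000: 252.717261
  t * PV_t at t = 6.0000: 279.502961
  t * PV_t at t = 7.0000: 300.540819
  t * PV_t at t = 8.0000: 316.567024
  t * PV_t at t = 9.0000: 328.237698
  t * PV_t at t = 10.0000: 4758.991066
Macaulay duration D = 6833.581744 / 940.947867 = 7.262445
Modified duration = D / (1 + y/m) = 7.262445 / (1 + 0.085000) = 6.693497

Answer: Modified duration = 6.6935


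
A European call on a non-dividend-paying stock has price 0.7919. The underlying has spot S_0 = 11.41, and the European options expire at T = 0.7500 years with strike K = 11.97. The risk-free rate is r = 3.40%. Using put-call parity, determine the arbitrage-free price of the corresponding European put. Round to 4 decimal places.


Put-call parity: C - P = S_0 * exp(-qT) - K * exp(-rT).
S_0 * exp(-qT) = 11.4100 * 1.00000000 = 11.41000000
K * exp(-rT) = 11.9700 * 0.97482238 = 11.66862388
P = C - S*exp(-qT) + K*exp(-rT)
P = 0.7919 - 11.41000000 + 11.66862388 = 1.0505

Answer: Put price = 1.0505


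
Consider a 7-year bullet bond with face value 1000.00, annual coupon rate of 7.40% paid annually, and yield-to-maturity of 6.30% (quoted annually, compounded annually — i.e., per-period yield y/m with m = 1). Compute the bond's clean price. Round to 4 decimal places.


Answer: Price = 1060.7568

Derivation:
Coupon per period c = face * coupon_rate / m = 74.000000
Periods per year m = 1; per-period yield y/m = 0.063000
Number of cashflows N = 7
Cashflows (t years, CF_t, discount factor 1/(1+y/m)^(m*t), PV):
  t = 1.0000: CF_t = 74.000000, DF = 0.940734, PV = 69.614299
  t = 2.0000: CF_t = 74.000000, DF = 0.884980, PV = 65.488522
  t = 3.0000: CF_t = 74.000000, DF = 0.832531, PV = 61.607265
  t = 4.0000: CF_t = 74.000000, DF = 0.783190, PV = 57.956034
  t = 5.0000: CF_t = 74.000000, DF = 0.736773, PV = 54.521199
  t = 6.0000: CF_t = 74.000000, DF = 0.693107, PV = 51.289933
  t = 7.0000: CF_t = 1074.000000, DF = 0.652029, PV = 700.279527
Price P = sum_t PV_t = 1060.756779


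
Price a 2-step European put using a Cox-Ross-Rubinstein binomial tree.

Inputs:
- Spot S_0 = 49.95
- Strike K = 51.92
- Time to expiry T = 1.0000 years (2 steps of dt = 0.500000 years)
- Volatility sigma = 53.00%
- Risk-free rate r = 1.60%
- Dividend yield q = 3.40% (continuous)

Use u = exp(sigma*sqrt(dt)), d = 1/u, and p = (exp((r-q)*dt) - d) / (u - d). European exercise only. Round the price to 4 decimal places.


dt = T/N = 0.500000
u = exp(sigma*sqrt(dt)) = 1.454652; d = 1/u = 0.687450
p = (exp((r-q)*dt) - d) / (u - d) = 0.395711
Discount per step: exp(-r*dt) = 0.992032
Stock lattice S(k, i) with i counting down-moves:
  k=0: S(0,0) = 49.9500
  k=1: S(1,0) = 72.6599; S(1,1) = 34.3381
  k=2: S(2,0) = 105.6948; S(2,1) = 49.9500; S(2,2) = 23.6057
Terminal payoffs V(N, i) = max(K - S_T, 0):
  V(2,0) = 0.000000; V(2,1) = 1.970000; V(2,2) = 28.314274
Backward induction: V(k, i) = exp(-r*dt) * [p * V(k+1, i) + (1-p) * V(k+1, i+1)].
  V(1,0) = exp(-r*dt) * [p*0.000000 + (1-p)*1.970000] = 1.180963
  V(1,1) = exp(-r*dt) * [p*1.970000 + (1-p)*28.314274] = 17.746998
  V(0,0) = exp(-r*dt) * [p*1.180963 + (1-p)*17.746998] = 11.102452

Answer: Price = V(0,0) = 11.1025


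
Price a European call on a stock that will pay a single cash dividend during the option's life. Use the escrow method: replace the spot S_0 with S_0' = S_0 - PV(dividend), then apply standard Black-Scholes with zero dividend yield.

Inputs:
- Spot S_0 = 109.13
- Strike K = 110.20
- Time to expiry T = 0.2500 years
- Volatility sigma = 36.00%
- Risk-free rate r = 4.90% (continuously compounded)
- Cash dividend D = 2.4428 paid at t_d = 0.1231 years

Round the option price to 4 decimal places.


PV(D) = D * exp(-r * t_d) = 2.4428 * 0.99398626 = 2.42810962
S_0' = S_0 - PV(D) = 109.1300 - 2.42810962 = 106.70189038
d1 = (ln(S_0'/K) + (r + sigma^2/2)*T) / (sigma*sqrt(T)) = -0.02115568
d2 = d1 - sigma*sqrt(T) = -0.20115568
exp(-rT) = 0.98782473
N(d1) = 0.49156074; N(d2) = 0.42028842
C = S_0' * N(d1) - K * exp(-rT) * N(d2) = 106.70189038 * 0.49156074 - 110.2000 * 0.98782473 * 0.42028842 = 6.6986

Answer: Price = 6.6986


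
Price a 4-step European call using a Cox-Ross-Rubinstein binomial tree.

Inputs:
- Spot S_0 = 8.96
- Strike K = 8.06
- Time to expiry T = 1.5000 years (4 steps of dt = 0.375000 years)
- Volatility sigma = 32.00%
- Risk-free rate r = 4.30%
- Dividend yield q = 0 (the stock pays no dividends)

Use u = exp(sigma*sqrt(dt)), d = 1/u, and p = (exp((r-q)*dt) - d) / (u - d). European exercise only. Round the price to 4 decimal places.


dt = T/N = 0.375000
u = exp(sigma*sqrt(dt)) = 1.216477; d = 1/u = 0.822046
p = (exp((r-q)*dt) - d) / (u - d) = 0.492379
Discount per step: exp(-r*dt) = 0.984004
Stock lattice S(k, i) with i counting down-moves:
  k=0: S(0,0) = 8.9600
  k=1: S(1,0) = 10.8996; S(1,1) = 7.3655
  k=2: S(2,0) = 13.2592; S(2,1) = 8.9600; S(2,2) = 6.0548
  k=3: S(3,0) = 16.1295; S(3,1) = 10.8996; S(3,2) = 7.3655; S(3,3) = 4.9773
  k=4: S(4,0) = 19.6211; S(4,1) = 13.2592; S(4,2) = 8.9600; S(4,3) = 6.0548; S(4,4) = 4.0916
Terminal payoffs V(N, i) = max(S_T - K, 0):
  V(4,0) = 11.561128; V(4,1) = 5.199159; V(4,2) = 0.900000; V(4,3) = 0.000000; V(4,4) = 0.000000
Backward induction: V(k, i) = exp(-r*dt) * [p * V(k+1, i) + (1-p) * V(k+1, i+1)].
  V(3,0) = exp(-r*dt) * [p*11.561128 + (1-p)*5.199159] = 8.198391
  V(3,1) = exp(-r*dt) * [p*5.199159 + (1-p)*0.900000] = 2.968561
  V(3,2) = exp(-r*dt) * [p*0.900000 + (1-p)*0.000000] = 0.436053
  V(3,3) = exp(-r*dt) * [p*0.000000 + (1-p)*0.000000] = 0.000000
  V(2,0) = exp(-r*dt) * [p*8.198391 + (1-p)*2.968561] = 5.454948
  V(2,1) = exp(-r*dt) * [p*2.968561 + (1-p)*0.436053] = 1.656087
  V(2,2) = exp(-r*dt) * [p*0.436053 + (1-p)*0.000000] = 0.211269
  V(1,0) = exp(-r*dt) * [p*5.454948 + (1-p)*1.656087] = 3.470158
  V(1,1) = exp(-r*dt) * [p*1.656087 + (1-p)*0.211269] = 0.907909
  V(0,0) = exp(-r*dt) * [p*3.470158 + (1-p)*0.907909] = 2.134805

Answer: Price = V(0,0) = 2.1348


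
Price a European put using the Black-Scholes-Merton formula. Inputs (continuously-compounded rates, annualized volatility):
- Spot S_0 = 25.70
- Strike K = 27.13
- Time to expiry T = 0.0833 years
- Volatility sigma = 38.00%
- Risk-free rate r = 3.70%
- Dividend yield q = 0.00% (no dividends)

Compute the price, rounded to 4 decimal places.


d1 = (ln(S/K) + (r - q + 0.5*sigma^2) * T) / (sigma * sqrt(T)) = -0.41078582
d2 = d1 - sigma * sqrt(T) = -0.52046043
exp(-rT) = 0.99692264; exp(-qT) = 1.00000000
P = K * exp(-rT) * N(-d2) - S_0 * exp(-qT) * N(-d1)
N(-d1) = 0.65938521; N(-d2) = 0.69862865
P = 27.1300 * 0.99692264 * 0.69862865 - 25.7000 * 1.00000000 * 0.65938521 = 1.9493

Answer: Price = 1.9493


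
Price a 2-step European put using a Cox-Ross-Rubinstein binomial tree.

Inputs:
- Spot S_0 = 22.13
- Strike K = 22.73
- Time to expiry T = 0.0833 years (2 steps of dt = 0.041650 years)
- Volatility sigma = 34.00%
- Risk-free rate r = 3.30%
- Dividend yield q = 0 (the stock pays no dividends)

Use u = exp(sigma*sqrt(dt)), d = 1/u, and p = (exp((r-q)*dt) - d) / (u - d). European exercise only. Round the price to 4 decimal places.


Answer: Price = V(0,0) = 1.1895

Derivation:
dt = T/N = 0.041650
u = exp(sigma*sqrt(dt)) = 1.071852; d = 1/u = 0.932964
p = (exp((r-q)*dt) - d) / (u - d) = 0.492563
Discount per step: exp(-r*dt) = 0.998626
Stock lattice S(k, i) with i counting down-moves:
  k=0: S(0,0) = 22.1300
  k=1: S(1,0) = 23.7201; S(1,1) = 20.6465
  k=2: S(2,0) = 25.4244; S(2,1) = 22.1300; S(2,2) = 19.2624
Terminal payoffs V(N, i) = max(K - S_T, 0):
  V(2,0) = 0.000000; V(2,1) = 0.600000; V(2,2) = 3.467552
Backward induction: V(k, i) = exp(-r*dt) * [p * V(k+1, i) + (1-p) * V(k+1, i+1)].
  V(1,0) = exp(-r*dt) * [p*0.000000 + (1-p)*0.600000] = 0.304044
  V(1,1) = exp(-r*dt) * [p*0.600000 + (1-p)*3.467552] = 2.052280
  V(0,0) = exp(-r*dt) * [p*0.304044 + (1-p)*2.052280] = 1.189528


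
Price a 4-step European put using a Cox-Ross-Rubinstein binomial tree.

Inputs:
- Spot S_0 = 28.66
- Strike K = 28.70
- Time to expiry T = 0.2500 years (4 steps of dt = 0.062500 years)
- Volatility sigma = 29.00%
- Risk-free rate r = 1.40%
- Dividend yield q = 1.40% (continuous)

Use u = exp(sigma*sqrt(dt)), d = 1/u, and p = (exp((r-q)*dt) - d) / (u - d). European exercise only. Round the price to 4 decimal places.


dt = T/N = 0.062500
u = exp(sigma*sqrt(dt)) = 1.075193; d = 1/u = 0.930066
p = (exp((r-q)*dt) - d) / (u - d) = 0.481883
Discount per step: exp(-r*dt) = 0.999125
Stock lattice S(k, i) with i counting down-moves:
  k=0: S(0,0) = 28.6600
  k=1: S(1,0) = 30.8150; S(1,1) = 26.6557
  k=2: S(2,0) = 33.1321; S(2,1) = 28.6600; S(2,2) = 24.7915
  k=3: S(3,0) = 35.6234; S(3,1) = 30.8150; S(3,2) = 26.6557; S(3,3) = 23.0578
  k=4: S(4,0) = 38.3020; S(4,1) = 33.1321; S(4,2) = 28.6600; S(4,3) = 24.7915; S(4,4) = 21.4452
Terminal payoffs V(N, i) = max(K - S_T, 0):
  V(4,0) = 0.000000; V(4,1) = 0.000000; V(4,2) = 0.040000; V(4,3) = 3.908461; V(4,4) = 7.254766
Backward induction: V(k, i) = exp(-r*dt) * [p * V(k+1, i) + (1-p) * V(k+1, i+1)].
  V(3,0) = exp(-r*dt) * [p*0.000000 + (1-p)*0.000000] = 0.000000
  V(3,1) = exp(-r*dt) * [p*0.000000 + (1-p)*0.040000] = 0.020707
  V(3,2) = exp(-r*dt) * [p*0.040000 + (1-p)*3.908461] = 2.042528
  V(3,3) = exp(-r*dt) * [p*3.908461 + (1-p)*7.254766] = 5.637304
  V(2,0) = exp(-r*dt) * [p*0.000000 + (1-p)*0.020707] = 0.010719
  V(2,1) = exp(-r*dt) * [p*0.020707 + (1-p)*2.042528] = 1.067312
  V(2,2) = exp(-r*dt) * [p*2.042528 + (1-p)*5.637304] = 3.901627
  V(1,0) = exp(-r*dt) * [p*0.010719 + (1-p)*1.067312] = 0.557670
  V(1,1) = exp(-r*dt) * [p*1.067312 + (1-p)*3.901627] = 2.533601
  V(0,0) = exp(-r*dt) * [p*0.557670 + (1-p)*2.533601] = 1.580051

Answer: Price = V(0,0) = 1.5801


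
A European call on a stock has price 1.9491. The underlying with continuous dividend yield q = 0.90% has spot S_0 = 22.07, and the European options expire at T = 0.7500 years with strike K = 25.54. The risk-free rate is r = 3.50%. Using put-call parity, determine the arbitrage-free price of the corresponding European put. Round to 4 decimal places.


Put-call parity: C - P = S_0 * exp(-qT) - K * exp(-rT).
S_0 * exp(-qT) = 22.0700 * 0.99327273 = 21.92152915
K * exp(-rT) = 25.5400 * 0.97409154 = 24.87829784
P = C - S*exp(-qT) + K*exp(-rT)
P = 1.9491 - 21.92152915 + 24.87829784 = 4.9059

Answer: Put price = 4.9059


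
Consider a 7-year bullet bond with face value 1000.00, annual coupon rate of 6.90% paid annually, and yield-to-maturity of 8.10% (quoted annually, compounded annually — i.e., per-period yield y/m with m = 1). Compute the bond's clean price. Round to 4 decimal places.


Coupon per period c = face * coupon_rate / m = 69.000000
Periods per year m = 1; per-period yield y/m = 0.081000
Number of cashflows N = 7
Cashflows (t years, CF_t, discount factor 1/(1+y/m)^(m*t), PV):
  t = 1.0000: CF_t = 69.000000, DF = 0.925069, PV = 63.829787
  t = 2.0000: CF_t = 69.000000, DF = 0.855753, PV = 59.046982
  t = 3.0000: CF_t = 69.000000, DF = 0.791631, PV = 54.622555
  t = 4.0000: CF_t = 69.000000, DF = 0.732314, PV = 50.529653
  t = 5.0000: CF_t = 69.000000, DF = 0.677441, PV = 46.743435
  t = 6.0000: CF_t = 69.000000, DF = 0.626680, PV = 43.240920
  t = 7.0000: CF_t = 1069.000000, DF = 0.579722, PV = 619.723332
Price P = sum_t PV_t = 937.736664

Answer: Price = 937.7367


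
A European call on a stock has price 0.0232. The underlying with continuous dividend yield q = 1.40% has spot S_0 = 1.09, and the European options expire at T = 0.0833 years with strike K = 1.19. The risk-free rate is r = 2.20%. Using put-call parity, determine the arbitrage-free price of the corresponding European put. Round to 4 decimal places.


Put-call parity: C - P = S_0 * exp(-qT) - K * exp(-rT).
S_0 * exp(-qT) = 1.0900 * 0.99883448 = 1.08872958
K * exp(-rT) = 1.1900 * 0.99816908 = 1.18782120
P = C - S*exp(-qT) + K*exp(-rT)
P = 0.0232 - 1.08872958 + 1.18782120 = 0.1223

Answer: Put price = 0.1223


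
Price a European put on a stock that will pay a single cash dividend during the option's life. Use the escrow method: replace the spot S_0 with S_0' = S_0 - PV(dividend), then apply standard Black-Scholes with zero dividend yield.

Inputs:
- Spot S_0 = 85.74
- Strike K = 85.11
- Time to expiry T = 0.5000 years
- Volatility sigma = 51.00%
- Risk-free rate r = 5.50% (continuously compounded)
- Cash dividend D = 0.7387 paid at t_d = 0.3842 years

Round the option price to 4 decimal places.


Answer: Price = 10.9309

Derivation:
PV(D) = D * exp(-r * t_d) = 0.7387 * 0.97909070 = 0.72325430
S_0' = S_0 - PV(D) = 85.7400 - 0.72325430 = 85.01674570
d1 = (ln(S_0'/K) + (r + sigma^2/2)*T) / (sigma*sqrt(T)) = 0.25352886
d2 = d1 - sigma*sqrt(T) = -0.10709560
exp(-rT) = 0.97287468
N(-d1) = 0.39992978; N(-d2) = 0.54264343
P = K * exp(-rT) * N(-d2) - S_0' * N(-d1) = 85.1100 * 0.97287468 * 0.54264343 - 85.01674570 * 0.39992978 = 10.9309


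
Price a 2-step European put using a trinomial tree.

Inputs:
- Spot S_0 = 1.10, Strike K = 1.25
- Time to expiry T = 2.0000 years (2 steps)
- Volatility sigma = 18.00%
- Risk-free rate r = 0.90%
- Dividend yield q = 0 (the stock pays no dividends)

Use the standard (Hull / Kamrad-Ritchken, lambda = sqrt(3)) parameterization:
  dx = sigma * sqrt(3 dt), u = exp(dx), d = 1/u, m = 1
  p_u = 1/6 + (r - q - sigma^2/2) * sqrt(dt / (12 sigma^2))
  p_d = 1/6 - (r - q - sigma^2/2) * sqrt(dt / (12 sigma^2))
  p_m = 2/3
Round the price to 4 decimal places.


Answer: Price = V(0,0) = 0.1980

Derivation:
dt = T/N = 1.000000; dx = sigma*sqrt(3*dt) = 0.311769
u = exp(dx) = 1.365839; d = 1/u = 0.732151
p_u = 0.155120, p_m = 0.666667, p_d = 0.178214
Discount per step: exp(-r*dt) = 0.991040
Stock lattice S(k, j) with j the centered position index:
  k=0: S(0,+0) = 1.1000
  k=1: S(1,-1) = 0.8054; S(1,+0) = 1.1000; S(1,+1) = 1.5024
  k=2: S(2,-2) = 0.5896; S(2,-1) = 0.8054; S(2,+0) = 1.1000; S(2,+1) = 1.5024; S(2,+2) = 2.0521
Terminal payoffs V(N, j) = max(K - S_T, 0):
  V(2,-2) = 0.660351; V(2,-1) = 0.444634; V(2,+0) = 0.150000; V(2,+1) = 0.000000; V(2,+2) = 0.000000
Backward induction: V(k, j) = exp(-r*dt) * [p_u * V(k+1, j+1) + p_m * V(k+1, j) + p_d * V(k+1, j-1)]
  V(1,-1) = exp(-r*dt) * [p_u*0.150000 + p_m*0.444634 + p_d*0.660351] = 0.433456
  V(1,+0) = exp(-r*dt) * [p_u*0.000000 + p_m*0.150000 + p_d*0.444634] = 0.177634
  V(1,+1) = exp(-r*dt) * [p_u*0.000000 + p_m*0.000000 + p_d*0.150000] = 0.026493
  V(0,+0) = exp(-r*dt) * [p_u*0.026493 + p_m*0.177634 + p_d*0.433456] = 0.197990


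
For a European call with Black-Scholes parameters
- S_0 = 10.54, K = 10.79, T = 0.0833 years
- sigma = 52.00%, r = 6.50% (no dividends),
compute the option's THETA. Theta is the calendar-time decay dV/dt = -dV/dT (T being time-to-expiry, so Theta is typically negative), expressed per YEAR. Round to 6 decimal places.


Answer: Theta = -4.078893

Derivation:
d1 = -0.0450794847; d2 = -0.1951605294
phi(d1) = 0.3985371290; exp(-qT) = 1.0000000000; exp(-rT) = 0.9946001320
Theta = -S*exp(-qT)*phi(d1)*sigma/(2*sqrt(T)) - r*K*exp(-rT)*N(d2) + q*S*exp(-qT)*N(d1)
N(d1) = 0.4820219768; N(d2) = 0.4226336389; sqrt(T) = 0.2886173938
Term 1 = -10.5400 * 1.0000000000 * 0.3985371290 * 0.5200 / (2 * 0.2886173938) = -3.7840794483
Term 2 = -0.0650 * 10.7900 * 0.9946001320 * 0.4226336389 = -0.2948135056
Term 3 = 0 (no dividend yield, q = 0)
Theta = -3.7840794483 + (-0.2948135056) + (0.0000000000) = -4.078893


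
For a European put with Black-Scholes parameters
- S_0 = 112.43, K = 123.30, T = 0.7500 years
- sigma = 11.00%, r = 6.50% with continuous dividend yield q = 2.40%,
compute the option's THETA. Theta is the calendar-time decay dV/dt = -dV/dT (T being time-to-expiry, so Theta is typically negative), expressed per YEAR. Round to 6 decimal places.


d1 = -0.5983669150; d2 = -0.6936297094
phi(d1) = 0.3335508286; exp(-qT) = 0.9821610324; exp(-rT) = 0.9524192047
Theta = -S*exp(-qT)*phi(d1)*sigma/(2*sqrt(T)) + r*K*exp(-rT)*N(-d2) - q*S*exp(-qT)*N(-d1)
N(-d1) = 0.7252024317; N(-d2) = 0.7560427714; sqrt(T) = 0.8660254038
Term 1 = -112.4300 * 0.9821610324 * 0.3335508286 * 0.1100 / (2 * 0.8660254038) = -2.3391549522
Term 2 = 0.0650 * 123.3000 * 0.9524192047 * 0.7560427714 = 5.7709982504
Term 3 = -0.0240 * 112.4300 * 0.9821610324 * 0.7252024317 = -1.9219204302
Theta = -2.3391549522 + (5.7709982504) + (-1.9219204302) = 1.509923

Answer: Theta = 1.509923


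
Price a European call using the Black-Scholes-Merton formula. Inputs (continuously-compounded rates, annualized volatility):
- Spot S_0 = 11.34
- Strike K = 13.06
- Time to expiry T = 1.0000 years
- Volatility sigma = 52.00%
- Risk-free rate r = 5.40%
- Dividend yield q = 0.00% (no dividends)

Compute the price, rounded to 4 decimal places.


Answer: Price = 1.9489

Derivation:
d1 = (ln(S/K) + (r - q + 0.5*sigma^2) * T) / (sigma * sqrt(T)) = 0.09227341
d2 = d1 - sigma * sqrt(T) = -0.42772659
exp(-rT) = 0.94743211; exp(-qT) = 1.00000000
C = S_0 * exp(-qT) * N(d1) - K * exp(-rT) * N(d2)
N(d1) = 0.53675959; N(d2) = 0.33442510
C = 11.3400 * 1.00000000 * 0.53675959 - 13.0600 * 0.94743211 * 0.33442510 = 1.9489


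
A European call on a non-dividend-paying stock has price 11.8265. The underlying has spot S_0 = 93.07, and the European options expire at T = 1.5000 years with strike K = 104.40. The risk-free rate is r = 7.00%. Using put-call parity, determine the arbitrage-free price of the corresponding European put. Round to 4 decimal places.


Answer: Put price = 12.7504

Derivation:
Put-call parity: C - P = S_0 * exp(-qT) - K * exp(-rT).
S_0 * exp(-qT) = 93.0700 * 1.00000000 = 93.07000000
K * exp(-rT) = 104.4000 * 0.90032452 = 93.99388016
P = C - S*exp(-qT) + K*exp(-rT)
P = 11.8265 - 93.07000000 + 93.99388016 = 12.7504


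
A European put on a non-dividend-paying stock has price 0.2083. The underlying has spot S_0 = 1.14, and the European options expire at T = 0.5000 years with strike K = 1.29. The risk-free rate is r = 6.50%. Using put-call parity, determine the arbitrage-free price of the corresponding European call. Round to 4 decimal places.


Put-call parity: C - P = S_0 * exp(-qT) - K * exp(-rT).
S_0 * exp(-qT) = 1.1400 * 1.00000000 = 1.14000000
K * exp(-rT) = 1.2900 * 0.96802245 = 1.24874896
C = P + S*exp(-qT) - K*exp(-rT)
C = 0.2083 + 1.14000000 - 1.24874896 = 0.0996

Answer: Call price = 0.0996


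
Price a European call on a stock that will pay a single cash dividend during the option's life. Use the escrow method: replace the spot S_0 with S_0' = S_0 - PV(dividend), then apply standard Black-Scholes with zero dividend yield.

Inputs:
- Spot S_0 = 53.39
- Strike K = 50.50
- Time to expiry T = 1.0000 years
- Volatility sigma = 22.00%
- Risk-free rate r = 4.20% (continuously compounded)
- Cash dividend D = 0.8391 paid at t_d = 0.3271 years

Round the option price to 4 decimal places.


PV(D) = D * exp(-r * t_d) = 0.8391 * 0.98635574 = 0.82765110
S_0' = S_0 - PV(D) = 53.3900 - 0.82765110 = 52.56234890
d1 = (ln(S_0'/K) + (r + sigma^2/2)*T) / (sigma*sqrt(T)) = 0.48284876
d2 = d1 - sigma*sqrt(T) = 0.26284876
exp(-rT) = 0.95886978
N(d1) = 0.68539844; N(d2) = 0.60366642
C = S_0' * N(d1) - K * exp(-rT) * N(d2) = 52.56234890 * 0.68539844 - 50.5000 * 0.95886978 * 0.60366642 = 6.7949

Answer: Price = 6.7949


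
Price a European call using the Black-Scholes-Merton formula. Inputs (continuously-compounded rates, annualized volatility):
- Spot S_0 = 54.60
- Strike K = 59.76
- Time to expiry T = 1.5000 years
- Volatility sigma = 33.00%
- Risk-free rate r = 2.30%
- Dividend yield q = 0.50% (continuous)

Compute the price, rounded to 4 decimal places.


d1 = (ln(S/K) + (r - q + 0.5*sigma^2) * T) / (sigma * sqrt(T)) = 0.04545744
d2 = d1 - sigma * sqrt(T) = -0.35870837
exp(-rT) = 0.96608834; exp(-qT) = 0.99252805
C = S_0 * exp(-qT) * N(d1) - K * exp(-rT) * N(d2)
N(d1) = 0.51812865; N(d2) = 0.35990663
C = 54.6000 * 0.99252805 * 0.51812865 - 59.7600 * 0.96608834 * 0.35990663 = 7.2998

Answer: Price = 7.2998


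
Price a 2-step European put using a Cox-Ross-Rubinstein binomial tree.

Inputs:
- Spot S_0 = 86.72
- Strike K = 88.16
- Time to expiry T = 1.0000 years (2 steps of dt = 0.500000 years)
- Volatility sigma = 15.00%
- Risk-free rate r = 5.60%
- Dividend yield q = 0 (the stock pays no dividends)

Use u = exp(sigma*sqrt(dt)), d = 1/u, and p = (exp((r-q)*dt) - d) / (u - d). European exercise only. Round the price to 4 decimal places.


dt = T/N = 0.500000
u = exp(sigma*sqrt(dt)) = 1.111895; d = 1/u = 0.899365
p = (exp((r-q)*dt) - d) / (u - d) = 0.607116
Discount per step: exp(-r*dt) = 0.972388
Stock lattice S(k, i) with i counting down-moves:
  k=0: S(0,0) = 86.7200
  k=1: S(1,0) = 96.4236; S(1,1) = 77.9930
  k=2: S(2,0) = 107.2129; S(2,1) = 86.7200; S(2,2) = 70.1442
Terminal payoffs V(N, i) = max(K - S_T, 0):
  V(2,0) = 0.000000; V(2,1) = 1.440000; V(2,2) = 18.015843
Backward induction: V(k, i) = exp(-r*dt) * [p * V(k+1, i) + (1-p) * V(k+1, i+1)].
  V(1,0) = exp(-r*dt) * [p*0.000000 + (1-p)*1.440000] = 0.550131
  V(1,1) = exp(-r*dt) * [p*1.440000 + (1-p)*18.015843] = 7.732802
  V(0,0) = exp(-r*dt) * [p*0.550131 + (1-p)*7.732802] = 3.278977

Answer: Price = V(0,0) = 3.2790


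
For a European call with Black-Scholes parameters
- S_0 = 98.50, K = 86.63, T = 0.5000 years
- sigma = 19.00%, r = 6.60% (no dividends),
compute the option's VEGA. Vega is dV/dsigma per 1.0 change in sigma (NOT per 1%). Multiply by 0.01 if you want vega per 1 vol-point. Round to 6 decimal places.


Answer: Vega = 12.427164

Derivation:
d1 = 1.2685895525; d2 = 1.1342392641
phi(d1) = 0.1784229793; exp(-qT) = 1.0000000000; exp(-rT) = 0.9675385596
Vega = S * exp(-qT) * phi(d1) * sqrt(T) = 98.5000 * 1.0000000000 * 0.1784229793 * 0.7071067812 = 12.427164


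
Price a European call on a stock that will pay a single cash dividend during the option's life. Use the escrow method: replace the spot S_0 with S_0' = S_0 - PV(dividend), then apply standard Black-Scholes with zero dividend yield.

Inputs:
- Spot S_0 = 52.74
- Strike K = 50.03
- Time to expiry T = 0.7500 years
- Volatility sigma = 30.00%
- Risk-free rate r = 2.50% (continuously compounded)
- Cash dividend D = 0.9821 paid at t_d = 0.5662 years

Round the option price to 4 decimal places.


Answer: Price = 6.6558

Derivation:
PV(D) = D * exp(-r * t_d) = 0.9821 * 0.98594471 = 0.96829630
S_0' = S_0 - PV(D) = 52.7400 - 0.96829630 = 51.77170370
d1 = (ln(S_0'/K) + (r + sigma^2/2)*T) / (sigma*sqrt(T)) = 0.33378895
d2 = d1 - sigma*sqrt(T) = 0.07398133
exp(-rT) = 0.98142469
N(d1) = 0.63073059; N(d2) = 0.52948738
C = S_0' * N(d1) - K * exp(-rT) * N(d2) = 51.77170370 * 0.63073059 - 50.0300 * 0.98142469 * 0.52948738 = 6.6558
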